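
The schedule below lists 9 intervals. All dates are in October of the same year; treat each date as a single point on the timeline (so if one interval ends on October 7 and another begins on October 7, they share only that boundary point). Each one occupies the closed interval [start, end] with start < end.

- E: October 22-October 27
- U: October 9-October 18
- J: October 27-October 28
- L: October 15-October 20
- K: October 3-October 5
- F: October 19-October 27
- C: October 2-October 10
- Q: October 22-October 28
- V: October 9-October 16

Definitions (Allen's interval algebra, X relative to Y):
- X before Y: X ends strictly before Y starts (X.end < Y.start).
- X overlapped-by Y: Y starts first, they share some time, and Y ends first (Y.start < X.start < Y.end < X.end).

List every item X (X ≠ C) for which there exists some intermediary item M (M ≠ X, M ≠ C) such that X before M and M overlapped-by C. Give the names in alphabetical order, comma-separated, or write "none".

Target C = [October 2, October 10].
Intermediaries M with M overlapped-by C: U, V.
Via U — items with X before U: K.
Via V — items with X before V: K.
Union: K.

K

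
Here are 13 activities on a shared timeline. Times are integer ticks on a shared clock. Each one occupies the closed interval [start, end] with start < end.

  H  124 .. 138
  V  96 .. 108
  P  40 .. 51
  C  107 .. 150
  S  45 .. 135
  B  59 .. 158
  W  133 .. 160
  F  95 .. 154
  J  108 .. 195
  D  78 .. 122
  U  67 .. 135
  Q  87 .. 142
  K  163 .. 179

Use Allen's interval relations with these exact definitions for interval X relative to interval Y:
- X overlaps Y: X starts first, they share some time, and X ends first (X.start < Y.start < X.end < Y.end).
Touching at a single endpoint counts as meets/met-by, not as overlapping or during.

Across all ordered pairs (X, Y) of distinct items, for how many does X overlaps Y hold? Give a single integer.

30

Checking all 156 ordered pairs for relation 'overlaps'; matching pairs in alphabetical order:
(B, J): B overlaps J ✓
(B, W): B overlaps W ✓
(C, J): C overlaps J ✓
(C, W): C overlaps W ✓
(D, C): D overlaps C ✓
(D, F): D overlaps F ✓
(D, J): D overlaps J ✓
(D, Q): D overlaps Q ✓
(F, J): F overlaps J ✓
(F, W): F overlaps W ✓
(H, W): H overlaps W ✓
(P, S): P overlaps S ✓
(Q, C): Q overlaps C ✓
(Q, F): Q overlaps F ✓
(Q, J): Q overlaps J ✓
(Q, W): Q overlaps W ✓
(S, B): S overlaps B ✓
(S, C): S overlaps C ✓
(S, F): S overlaps F ✓
(S, H): S overlaps H ✓
(S, J): S overlaps J ✓
(S, Q): S overlaps Q ✓
(S, W): S overlaps W ✓
(U, C): U overlaps C ✓
... plus 6 further pairs not listed.
Count: 30.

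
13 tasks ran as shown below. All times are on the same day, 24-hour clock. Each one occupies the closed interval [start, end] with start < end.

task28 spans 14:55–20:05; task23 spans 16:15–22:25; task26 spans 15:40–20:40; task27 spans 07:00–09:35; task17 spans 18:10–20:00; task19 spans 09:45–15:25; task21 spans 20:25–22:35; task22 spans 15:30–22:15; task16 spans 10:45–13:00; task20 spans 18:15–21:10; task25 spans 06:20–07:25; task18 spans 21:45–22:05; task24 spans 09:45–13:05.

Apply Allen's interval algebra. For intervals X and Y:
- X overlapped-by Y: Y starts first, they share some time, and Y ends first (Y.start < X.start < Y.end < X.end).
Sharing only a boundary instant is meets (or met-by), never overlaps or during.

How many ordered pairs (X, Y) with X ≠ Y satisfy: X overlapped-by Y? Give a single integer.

14

Checking all 156 ordered pairs for relation 'overlapped-by'; matching pairs in alphabetical order:
(task20, task17): task20 overlapped-by task17 ✓
(task20, task26): task20 overlapped-by task26 ✓
(task20, task28): task20 overlapped-by task28 ✓
(task21, task20): task21 overlapped-by task20 ✓
(task21, task22): task21 overlapped-by task22 ✓
(task21, task23): task21 overlapped-by task23 ✓
(task21, task26): task21 overlapped-by task26 ✓
(task22, task28): task22 overlapped-by task28 ✓
(task23, task22): task23 overlapped-by task22 ✓
(task23, task26): task23 overlapped-by task26 ✓
(task23, task28): task23 overlapped-by task28 ✓
(task26, task28): task26 overlapped-by task28 ✓
(task27, task25): task27 overlapped-by task25 ✓
(task28, task19): task28 overlapped-by task19 ✓
Count: 14.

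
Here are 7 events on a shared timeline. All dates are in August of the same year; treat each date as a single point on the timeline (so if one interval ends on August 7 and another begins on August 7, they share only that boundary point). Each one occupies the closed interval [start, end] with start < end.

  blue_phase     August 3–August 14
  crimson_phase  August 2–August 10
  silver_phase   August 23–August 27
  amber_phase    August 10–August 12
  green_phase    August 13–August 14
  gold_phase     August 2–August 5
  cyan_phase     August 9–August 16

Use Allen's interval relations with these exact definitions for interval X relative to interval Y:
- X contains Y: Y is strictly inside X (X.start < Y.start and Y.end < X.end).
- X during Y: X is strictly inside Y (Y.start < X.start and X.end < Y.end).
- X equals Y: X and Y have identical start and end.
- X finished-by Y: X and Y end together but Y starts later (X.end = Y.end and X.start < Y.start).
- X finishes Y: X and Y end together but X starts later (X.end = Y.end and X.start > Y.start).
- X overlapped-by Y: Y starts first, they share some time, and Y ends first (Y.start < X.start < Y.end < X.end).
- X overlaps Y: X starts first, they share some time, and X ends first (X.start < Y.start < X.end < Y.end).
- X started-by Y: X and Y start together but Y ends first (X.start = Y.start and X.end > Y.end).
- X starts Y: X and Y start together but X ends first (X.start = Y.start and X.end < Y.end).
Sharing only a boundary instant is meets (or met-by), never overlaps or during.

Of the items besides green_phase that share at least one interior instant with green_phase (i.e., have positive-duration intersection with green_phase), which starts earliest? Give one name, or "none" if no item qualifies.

Target green_phase = [August 13, August 14].
amber_phase [August 10, August 12] → before → excluded.
blue_phase [August 3, August 14] → finished-by → candidate.
crimson_phase [August 2, August 10] → before → excluded.
cyan_phase [August 9, August 16] → contains → candidate.
gold_phase [August 2, August 5] → before → excluded.
silver_phase [August 23, August 27] → after → excluded.
Among candidates, earliest start is August 3 → blue_phase.

blue_phase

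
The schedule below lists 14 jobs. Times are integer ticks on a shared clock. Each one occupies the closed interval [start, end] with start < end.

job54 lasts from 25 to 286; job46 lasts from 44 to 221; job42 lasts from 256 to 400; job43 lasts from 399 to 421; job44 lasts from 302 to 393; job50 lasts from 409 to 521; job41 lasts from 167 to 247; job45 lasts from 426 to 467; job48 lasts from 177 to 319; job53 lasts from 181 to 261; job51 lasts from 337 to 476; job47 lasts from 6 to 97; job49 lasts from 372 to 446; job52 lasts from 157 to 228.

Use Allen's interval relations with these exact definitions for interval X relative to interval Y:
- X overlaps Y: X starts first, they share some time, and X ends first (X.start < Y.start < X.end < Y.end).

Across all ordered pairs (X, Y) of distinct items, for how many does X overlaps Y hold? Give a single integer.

25

Checking all 182 ordered pairs for relation 'overlaps'; matching pairs in alphabetical order:
(job41, job48): job41 overlaps job48 ✓
(job41, job53): job41 overlaps job53 ✓
(job42, job43): job42 overlaps job43 ✓
(job42, job49): job42 overlaps job49 ✓
(job42, job51): job42 overlaps job51 ✓
(job43, job50): job43 overlaps job50 ✓
(job44, job49): job44 overlaps job49 ✓
(job44, job51): job44 overlaps job51 ✓
(job46, job41): job46 overlaps job41 ✓
(job46, job48): job46 overlaps job48 ✓
(job46, job52): job46 overlaps job52 ✓
(job46, job53): job46 overlaps job53 ✓
(job47, job46): job47 overlaps job46 ✓
(job47, job54): job47 overlaps job54 ✓
(job48, job42): job48 overlaps job42 ✓
(job48, job44): job48 overlaps job44 ✓
(job49, job45): job49 overlaps job45 ✓
(job49, job50): job49 overlaps job50 ✓
(job51, job50): job51 overlaps job50 ✓
(job52, job41): job52 overlaps job41 ✓
(job52, job48): job52 overlaps job48 ✓
(job52, job53): job52 overlaps job53 ✓
(job53, job42): job53 overlaps job42 ✓
(job54, job42): job54 overlaps job42 ✓
... plus 1 further pairs not listed.
Count: 25.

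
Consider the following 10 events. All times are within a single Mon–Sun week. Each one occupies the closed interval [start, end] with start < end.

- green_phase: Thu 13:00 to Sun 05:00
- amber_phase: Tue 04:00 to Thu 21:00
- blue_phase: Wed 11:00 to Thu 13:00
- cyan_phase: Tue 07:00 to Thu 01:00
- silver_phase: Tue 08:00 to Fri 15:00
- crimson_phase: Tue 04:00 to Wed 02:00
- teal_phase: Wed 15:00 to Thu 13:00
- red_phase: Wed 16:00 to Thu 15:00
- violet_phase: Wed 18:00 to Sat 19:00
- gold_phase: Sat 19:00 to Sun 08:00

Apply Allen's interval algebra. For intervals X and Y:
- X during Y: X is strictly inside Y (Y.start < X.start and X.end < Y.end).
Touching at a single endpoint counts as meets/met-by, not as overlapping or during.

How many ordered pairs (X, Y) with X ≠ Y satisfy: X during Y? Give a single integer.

7

Checking all 90 ordered pairs for relation 'during'; matching pairs in alphabetical order:
(blue_phase, amber_phase): blue_phase during amber_phase ✓
(blue_phase, silver_phase): blue_phase during silver_phase ✓
(cyan_phase, amber_phase): cyan_phase during amber_phase ✓
(red_phase, amber_phase): red_phase during amber_phase ✓
(red_phase, silver_phase): red_phase during silver_phase ✓
(teal_phase, amber_phase): teal_phase during amber_phase ✓
(teal_phase, silver_phase): teal_phase during silver_phase ✓
Count: 7.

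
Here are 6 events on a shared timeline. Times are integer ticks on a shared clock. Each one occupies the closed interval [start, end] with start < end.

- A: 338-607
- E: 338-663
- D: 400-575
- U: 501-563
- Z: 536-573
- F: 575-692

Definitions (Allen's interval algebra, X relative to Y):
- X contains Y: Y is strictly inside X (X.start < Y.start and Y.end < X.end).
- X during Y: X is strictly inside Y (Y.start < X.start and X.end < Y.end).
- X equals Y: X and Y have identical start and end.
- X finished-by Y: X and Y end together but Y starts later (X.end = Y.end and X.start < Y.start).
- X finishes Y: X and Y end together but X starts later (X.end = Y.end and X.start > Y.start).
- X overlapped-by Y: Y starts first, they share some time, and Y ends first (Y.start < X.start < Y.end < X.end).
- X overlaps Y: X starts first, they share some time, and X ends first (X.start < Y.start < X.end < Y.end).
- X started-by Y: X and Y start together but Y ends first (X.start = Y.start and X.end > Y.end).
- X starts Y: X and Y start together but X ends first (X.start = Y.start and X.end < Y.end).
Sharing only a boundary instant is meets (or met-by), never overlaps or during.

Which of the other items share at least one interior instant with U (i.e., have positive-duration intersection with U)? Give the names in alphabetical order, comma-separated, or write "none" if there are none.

A, D, E, Z

Target U = [501, 563].
A [338, 607] → contains → yes.
D [400, 575] → contains → yes.
E [338, 663] → contains → yes.
F [575, 692] → after → no.
Z [536, 573] → overlapped-by → yes.
Result: A, D, E, Z.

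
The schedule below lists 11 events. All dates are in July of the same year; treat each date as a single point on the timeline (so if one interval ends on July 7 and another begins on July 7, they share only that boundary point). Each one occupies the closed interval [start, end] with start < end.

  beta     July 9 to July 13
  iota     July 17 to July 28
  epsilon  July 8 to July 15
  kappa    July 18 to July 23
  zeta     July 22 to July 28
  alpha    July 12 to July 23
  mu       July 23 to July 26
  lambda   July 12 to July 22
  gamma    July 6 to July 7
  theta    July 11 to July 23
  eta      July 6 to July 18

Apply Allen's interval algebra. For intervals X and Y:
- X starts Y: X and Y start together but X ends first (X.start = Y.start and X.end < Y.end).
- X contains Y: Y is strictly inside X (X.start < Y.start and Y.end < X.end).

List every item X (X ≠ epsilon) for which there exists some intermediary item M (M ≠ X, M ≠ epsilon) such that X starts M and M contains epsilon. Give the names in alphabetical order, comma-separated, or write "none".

Target epsilon = [July 8, July 15].
Intermediaries M with M contains epsilon: eta.
Via eta — items with X starts eta: gamma.
Union: gamma.

gamma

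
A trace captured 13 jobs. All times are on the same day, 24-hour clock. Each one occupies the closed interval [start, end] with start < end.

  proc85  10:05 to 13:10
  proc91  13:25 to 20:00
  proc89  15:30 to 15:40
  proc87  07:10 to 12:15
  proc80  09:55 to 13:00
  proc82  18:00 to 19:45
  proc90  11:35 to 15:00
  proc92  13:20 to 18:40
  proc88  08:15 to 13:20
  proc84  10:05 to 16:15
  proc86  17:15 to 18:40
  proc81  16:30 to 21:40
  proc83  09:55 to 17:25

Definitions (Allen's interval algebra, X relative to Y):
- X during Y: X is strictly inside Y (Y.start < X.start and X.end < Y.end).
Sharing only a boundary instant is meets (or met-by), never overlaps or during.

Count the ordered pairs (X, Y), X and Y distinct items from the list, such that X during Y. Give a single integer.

Checking all 156 ordered pairs for relation 'during'; matching pairs in alphabetical order:
(proc80, proc88): proc80 during proc88 ✓
(proc82, proc81): proc82 during proc81 ✓
(proc82, proc91): proc82 during proc91 ✓
(proc84, proc83): proc84 during proc83 ✓
(proc85, proc83): proc85 during proc83 ✓
(proc85, proc88): proc85 during proc88 ✓
(proc86, proc81): proc86 during proc81 ✓
(proc86, proc91): proc86 during proc91 ✓
(proc89, proc83): proc89 during proc83 ✓
(proc89, proc84): proc89 during proc84 ✓
(proc89, proc91): proc89 during proc91 ✓
(proc89, proc92): proc89 during proc92 ✓
(proc90, proc83): proc90 during proc83 ✓
(proc90, proc84): proc90 during proc84 ✓
Count: 14.

14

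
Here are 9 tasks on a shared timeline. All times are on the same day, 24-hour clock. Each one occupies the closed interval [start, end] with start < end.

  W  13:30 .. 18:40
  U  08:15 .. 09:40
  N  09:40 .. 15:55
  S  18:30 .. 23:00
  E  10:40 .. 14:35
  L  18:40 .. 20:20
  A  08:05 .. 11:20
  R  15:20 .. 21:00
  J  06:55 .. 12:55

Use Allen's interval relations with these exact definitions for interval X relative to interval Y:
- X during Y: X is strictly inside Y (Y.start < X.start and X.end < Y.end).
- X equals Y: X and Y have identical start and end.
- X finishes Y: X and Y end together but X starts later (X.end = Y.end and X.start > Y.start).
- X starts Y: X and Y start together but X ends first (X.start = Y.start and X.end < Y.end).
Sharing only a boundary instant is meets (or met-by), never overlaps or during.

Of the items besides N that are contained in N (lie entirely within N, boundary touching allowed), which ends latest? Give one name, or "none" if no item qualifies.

Target N = [09:40, 15:55].
A [08:05, 11:20] → overlaps → excluded.
E [10:40, 14:35] → during → candidate.
J [06:55, 12:55] → overlaps → excluded.
L [18:40, 20:20] → after → excluded.
R [15:20, 21:00] → overlapped-by → excluded.
S [18:30, 23:00] → after → excluded.
U [08:15, 09:40] → meets → excluded.
W [13:30, 18:40] → overlapped-by → excluded.
Among candidates, latest end is 14:35 → E.

E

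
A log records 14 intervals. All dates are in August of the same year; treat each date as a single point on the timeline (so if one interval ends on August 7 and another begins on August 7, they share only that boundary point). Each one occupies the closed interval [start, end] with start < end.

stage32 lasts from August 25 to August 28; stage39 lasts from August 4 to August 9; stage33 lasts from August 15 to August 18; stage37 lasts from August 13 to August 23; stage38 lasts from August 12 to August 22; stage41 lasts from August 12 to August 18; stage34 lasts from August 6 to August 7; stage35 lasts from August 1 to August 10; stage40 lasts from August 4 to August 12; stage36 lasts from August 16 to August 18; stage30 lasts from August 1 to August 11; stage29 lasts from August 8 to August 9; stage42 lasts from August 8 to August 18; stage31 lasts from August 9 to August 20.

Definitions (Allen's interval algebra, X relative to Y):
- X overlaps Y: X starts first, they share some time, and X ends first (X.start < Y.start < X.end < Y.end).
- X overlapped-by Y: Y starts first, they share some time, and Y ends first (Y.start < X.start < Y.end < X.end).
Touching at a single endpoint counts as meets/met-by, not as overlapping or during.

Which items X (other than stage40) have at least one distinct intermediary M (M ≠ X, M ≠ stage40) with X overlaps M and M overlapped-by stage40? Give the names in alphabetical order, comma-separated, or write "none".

Target stage40 = [August 4, August 12].
Intermediaries M with M overlapped-by stage40: stage31, stage42.
Via stage31 — items with X overlaps stage31: stage30, stage35, stage42.
Via stage42 — items with X overlaps stage42: stage30, stage35, stage39.
Union: stage30, stage35, stage39, stage42.

stage30, stage35, stage39, stage42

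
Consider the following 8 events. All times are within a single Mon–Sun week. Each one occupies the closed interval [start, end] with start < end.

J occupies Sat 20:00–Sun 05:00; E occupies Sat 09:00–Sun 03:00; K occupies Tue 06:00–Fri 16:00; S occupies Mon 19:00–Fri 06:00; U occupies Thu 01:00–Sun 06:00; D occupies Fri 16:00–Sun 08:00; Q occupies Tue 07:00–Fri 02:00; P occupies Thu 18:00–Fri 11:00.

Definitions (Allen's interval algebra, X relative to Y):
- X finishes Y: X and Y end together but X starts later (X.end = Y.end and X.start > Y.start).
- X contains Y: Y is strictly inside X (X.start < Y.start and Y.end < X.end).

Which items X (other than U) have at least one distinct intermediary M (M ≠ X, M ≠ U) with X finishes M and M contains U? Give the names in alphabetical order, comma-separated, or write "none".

none

Target U = [Thu 01:00, Sun 06:00].
Intermediaries M with M contains U: none.
Union: none.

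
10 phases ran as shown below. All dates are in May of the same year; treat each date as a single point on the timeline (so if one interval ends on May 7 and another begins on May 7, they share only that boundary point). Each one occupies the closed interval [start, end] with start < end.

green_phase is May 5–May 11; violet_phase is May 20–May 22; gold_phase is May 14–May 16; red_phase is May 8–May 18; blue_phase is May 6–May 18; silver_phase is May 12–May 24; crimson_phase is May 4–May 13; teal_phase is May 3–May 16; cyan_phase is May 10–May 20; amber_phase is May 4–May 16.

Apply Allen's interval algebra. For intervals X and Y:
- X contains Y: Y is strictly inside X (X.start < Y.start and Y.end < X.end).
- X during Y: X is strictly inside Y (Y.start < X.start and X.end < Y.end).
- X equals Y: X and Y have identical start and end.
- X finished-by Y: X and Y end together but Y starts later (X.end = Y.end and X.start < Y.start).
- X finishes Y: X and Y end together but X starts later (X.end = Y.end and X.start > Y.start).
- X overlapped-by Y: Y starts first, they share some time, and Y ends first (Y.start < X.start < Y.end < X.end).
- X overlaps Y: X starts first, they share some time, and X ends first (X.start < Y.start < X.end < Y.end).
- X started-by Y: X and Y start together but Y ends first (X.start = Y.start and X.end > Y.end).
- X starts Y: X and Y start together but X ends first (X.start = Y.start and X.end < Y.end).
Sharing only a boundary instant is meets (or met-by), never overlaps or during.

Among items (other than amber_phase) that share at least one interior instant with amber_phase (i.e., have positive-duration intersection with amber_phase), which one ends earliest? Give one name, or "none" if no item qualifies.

green_phase

Target amber_phase = [May 4, May 16].
blue_phase [May 6, May 18] → overlapped-by → candidate.
crimson_phase [May 4, May 13] → starts → candidate.
cyan_phase [May 10, May 20] → overlapped-by → candidate.
gold_phase [May 14, May 16] → finishes → candidate.
green_phase [May 5, May 11] → during → candidate.
red_phase [May 8, May 18] → overlapped-by → candidate.
silver_phase [May 12, May 24] → overlapped-by → candidate.
teal_phase [May 3, May 16] → finished-by → candidate.
violet_phase [May 20, May 22] → after → excluded.
Among candidates, earliest end is May 11 → green_phase.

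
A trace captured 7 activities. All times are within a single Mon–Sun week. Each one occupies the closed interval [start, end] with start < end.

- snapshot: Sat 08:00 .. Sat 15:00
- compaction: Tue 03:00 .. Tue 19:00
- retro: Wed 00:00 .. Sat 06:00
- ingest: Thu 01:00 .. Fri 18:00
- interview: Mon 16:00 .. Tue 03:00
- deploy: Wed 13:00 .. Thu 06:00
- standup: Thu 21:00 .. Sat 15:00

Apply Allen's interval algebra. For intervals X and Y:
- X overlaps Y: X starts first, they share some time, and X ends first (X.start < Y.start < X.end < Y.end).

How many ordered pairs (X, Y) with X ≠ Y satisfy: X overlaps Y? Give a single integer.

3

Checking all 42 ordered pairs for relation 'overlaps'; matching pairs in alphabetical order:
(deploy, ingest): deploy overlaps ingest ✓
(ingest, standup): ingest overlaps standup ✓
(retro, standup): retro overlaps standup ✓
Count: 3.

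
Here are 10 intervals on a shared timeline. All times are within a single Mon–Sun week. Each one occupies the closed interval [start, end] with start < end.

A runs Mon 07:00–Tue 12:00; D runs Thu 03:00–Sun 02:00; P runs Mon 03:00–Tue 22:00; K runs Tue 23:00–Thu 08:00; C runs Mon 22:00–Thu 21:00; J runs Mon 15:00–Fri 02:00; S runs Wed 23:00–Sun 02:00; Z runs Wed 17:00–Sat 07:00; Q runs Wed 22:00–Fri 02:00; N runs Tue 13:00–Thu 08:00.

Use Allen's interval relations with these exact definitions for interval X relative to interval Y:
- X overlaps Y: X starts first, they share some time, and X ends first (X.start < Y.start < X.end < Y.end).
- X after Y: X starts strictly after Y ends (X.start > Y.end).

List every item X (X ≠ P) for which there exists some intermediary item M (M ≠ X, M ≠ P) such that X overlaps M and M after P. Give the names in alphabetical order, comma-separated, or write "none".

Target P = [Mon 03:00, Tue 22:00].
Intermediaries M with M after P: D, K, Q, S, Z.
Via D — items with X overlaps D: C, J, K, N, Q, Z.
Via K — items with X overlaps K: none.
Via Q — items with X overlaps Q: C, K, N.
Via S — items with X overlaps S: C, J, K, N, Q, Z.
Via Z — items with X overlaps Z: C, J, K, N.
Union: C, J, K, N, Q, Z.

C, J, K, N, Q, Z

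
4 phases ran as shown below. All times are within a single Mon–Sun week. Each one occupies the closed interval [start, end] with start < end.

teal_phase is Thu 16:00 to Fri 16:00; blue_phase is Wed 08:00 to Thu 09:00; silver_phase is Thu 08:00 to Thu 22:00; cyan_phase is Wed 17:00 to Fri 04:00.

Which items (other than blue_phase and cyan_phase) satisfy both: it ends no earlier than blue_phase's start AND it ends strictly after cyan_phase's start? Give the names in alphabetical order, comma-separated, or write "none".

silver_phase, teal_phase

Conditions: its end is no earlier than blue_phase's start (X.end >= Wed 08:00) AND its end is strictly after cyan_phase's start (X.end > Wed 17:00).
silver_phase: end Thu 22:00 >= Wed 08:00? ✓; end Thu 22:00 > Wed 17:00? ✓ → yes.
teal_phase: end Fri 16:00 >= Wed 08:00? ✓; end Fri 16:00 > Wed 17:00? ✓ → yes.
Result: silver_phase, teal_phase.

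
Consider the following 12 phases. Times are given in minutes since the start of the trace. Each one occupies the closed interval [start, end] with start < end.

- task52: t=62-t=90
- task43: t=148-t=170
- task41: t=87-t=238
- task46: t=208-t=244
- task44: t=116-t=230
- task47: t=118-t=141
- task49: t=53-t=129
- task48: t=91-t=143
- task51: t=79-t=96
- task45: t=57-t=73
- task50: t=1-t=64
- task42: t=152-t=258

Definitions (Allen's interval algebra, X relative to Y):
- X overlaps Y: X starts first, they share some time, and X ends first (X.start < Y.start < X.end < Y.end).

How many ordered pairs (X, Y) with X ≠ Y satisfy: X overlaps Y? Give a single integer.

Checking all 132 ordered pairs for relation 'overlaps'; matching pairs in alphabetical order:
(task41, task42): task41 overlaps task42 ✓
(task41, task46): task41 overlaps task46 ✓
(task43, task42): task43 overlaps task42 ✓
(task44, task42): task44 overlaps task42 ✓
(task44, task46): task44 overlaps task46 ✓
(task45, task52): task45 overlaps task52 ✓
(task48, task44): task48 overlaps task44 ✓
(task49, task41): task49 overlaps task41 ✓
(task49, task44): task49 overlaps task44 ✓
(task49, task47): task49 overlaps task47 ✓
(task49, task48): task49 overlaps task48 ✓
(task50, task45): task50 overlaps task45 ✓
(task50, task49): task50 overlaps task49 ✓
(task50, task52): task50 overlaps task52 ✓
(task51, task41): task51 overlaps task41 ✓
(task51, task48): task51 overlaps task48 ✓
(task52, task41): task52 overlaps task41 ✓
(task52, task51): task52 overlaps task51 ✓
Count: 18.

18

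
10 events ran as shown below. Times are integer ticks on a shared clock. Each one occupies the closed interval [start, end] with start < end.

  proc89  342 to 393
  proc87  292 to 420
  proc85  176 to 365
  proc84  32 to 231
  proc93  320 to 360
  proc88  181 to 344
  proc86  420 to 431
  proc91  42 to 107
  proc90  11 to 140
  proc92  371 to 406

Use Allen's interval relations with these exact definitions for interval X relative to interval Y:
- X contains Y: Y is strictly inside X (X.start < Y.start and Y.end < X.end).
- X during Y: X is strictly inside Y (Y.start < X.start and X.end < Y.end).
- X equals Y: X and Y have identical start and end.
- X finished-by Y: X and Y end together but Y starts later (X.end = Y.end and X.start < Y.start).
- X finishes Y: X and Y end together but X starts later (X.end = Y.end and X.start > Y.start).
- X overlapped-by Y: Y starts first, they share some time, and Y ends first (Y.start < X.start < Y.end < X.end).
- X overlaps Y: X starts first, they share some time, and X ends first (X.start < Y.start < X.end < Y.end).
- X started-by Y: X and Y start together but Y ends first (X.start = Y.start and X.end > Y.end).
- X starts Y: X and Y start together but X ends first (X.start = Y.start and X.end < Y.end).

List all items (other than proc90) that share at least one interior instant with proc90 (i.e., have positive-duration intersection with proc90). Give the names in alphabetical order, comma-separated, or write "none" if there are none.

proc84, proc91

Target proc90 = [11, 140].
proc84 [32, 231] → overlapped-by → yes.
proc85 [176, 365] → after → no.
proc86 [420, 431] → after → no.
proc87 [292, 420] → after → no.
proc88 [181, 344] → after → no.
proc89 [342, 393] → after → no.
proc91 [42, 107] → during → yes.
proc92 [371, 406] → after → no.
proc93 [320, 360] → after → no.
Result: proc84, proc91.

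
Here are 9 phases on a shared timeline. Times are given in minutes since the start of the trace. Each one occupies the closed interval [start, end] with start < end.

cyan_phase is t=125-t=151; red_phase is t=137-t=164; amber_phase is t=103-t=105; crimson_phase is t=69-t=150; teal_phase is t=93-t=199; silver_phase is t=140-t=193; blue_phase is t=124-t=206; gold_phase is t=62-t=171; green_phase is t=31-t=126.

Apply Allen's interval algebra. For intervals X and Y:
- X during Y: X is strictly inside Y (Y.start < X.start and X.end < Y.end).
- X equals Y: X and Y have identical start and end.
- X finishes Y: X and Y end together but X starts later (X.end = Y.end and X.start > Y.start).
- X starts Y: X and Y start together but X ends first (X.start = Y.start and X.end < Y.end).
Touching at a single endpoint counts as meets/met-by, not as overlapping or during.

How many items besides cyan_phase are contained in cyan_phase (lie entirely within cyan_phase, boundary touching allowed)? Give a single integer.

Target cyan_phase = [t=125, t=151].
amber_phase [t=103, t=105] → before → no.
blue_phase [t=124, t=206] → contains → no.
crimson_phase [t=69, t=150] → overlaps → no.
gold_phase [t=62, t=171] → contains → no.
green_phase [t=31, t=126] → overlaps → no.
red_phase [t=137, t=164] → overlapped-by → no.
silver_phase [t=140, t=193] → overlapped-by → no.
teal_phase [t=93, t=199] → contains → no.
Total: 0.

0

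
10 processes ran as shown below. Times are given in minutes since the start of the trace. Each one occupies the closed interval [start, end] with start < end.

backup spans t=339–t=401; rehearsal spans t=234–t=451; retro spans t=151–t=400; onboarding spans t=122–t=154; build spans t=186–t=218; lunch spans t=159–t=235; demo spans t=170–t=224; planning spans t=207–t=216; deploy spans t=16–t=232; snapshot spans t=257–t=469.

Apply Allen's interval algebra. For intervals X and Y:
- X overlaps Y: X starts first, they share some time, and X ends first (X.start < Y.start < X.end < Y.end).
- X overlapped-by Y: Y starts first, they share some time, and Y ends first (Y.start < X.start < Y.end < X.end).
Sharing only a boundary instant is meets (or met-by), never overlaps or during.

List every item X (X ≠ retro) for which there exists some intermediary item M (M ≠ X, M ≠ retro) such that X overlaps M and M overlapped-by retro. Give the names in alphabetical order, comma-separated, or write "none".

lunch, rehearsal

Target retro = [t=151, t=400].
Intermediaries M with M overlapped-by retro: backup, rehearsal, snapshot.
Via backup — items with X overlaps backup: none.
Via rehearsal — items with X overlaps rehearsal: lunch.
Via snapshot — items with X overlaps snapshot: rehearsal.
Union: lunch, rehearsal.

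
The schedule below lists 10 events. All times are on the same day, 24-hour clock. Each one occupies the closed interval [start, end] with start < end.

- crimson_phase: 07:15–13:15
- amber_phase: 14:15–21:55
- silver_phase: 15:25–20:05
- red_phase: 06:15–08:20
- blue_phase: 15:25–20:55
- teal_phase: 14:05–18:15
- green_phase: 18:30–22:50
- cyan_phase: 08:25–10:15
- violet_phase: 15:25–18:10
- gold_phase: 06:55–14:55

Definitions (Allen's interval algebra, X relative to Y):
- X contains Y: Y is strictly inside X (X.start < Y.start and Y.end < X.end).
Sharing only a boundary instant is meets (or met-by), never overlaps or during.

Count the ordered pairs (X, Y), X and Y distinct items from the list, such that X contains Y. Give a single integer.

7

Checking all 90 ordered pairs for relation 'contains'; matching pairs in alphabetical order:
(amber_phase, blue_phase): amber_phase contains blue_phase ✓
(amber_phase, silver_phase): amber_phase contains silver_phase ✓
(amber_phase, violet_phase): amber_phase contains violet_phase ✓
(crimson_phase, cyan_phase): crimson_phase contains cyan_phase ✓
(gold_phase, crimson_phase): gold_phase contains crimson_phase ✓
(gold_phase, cyan_phase): gold_phase contains cyan_phase ✓
(teal_phase, violet_phase): teal_phase contains violet_phase ✓
Count: 7.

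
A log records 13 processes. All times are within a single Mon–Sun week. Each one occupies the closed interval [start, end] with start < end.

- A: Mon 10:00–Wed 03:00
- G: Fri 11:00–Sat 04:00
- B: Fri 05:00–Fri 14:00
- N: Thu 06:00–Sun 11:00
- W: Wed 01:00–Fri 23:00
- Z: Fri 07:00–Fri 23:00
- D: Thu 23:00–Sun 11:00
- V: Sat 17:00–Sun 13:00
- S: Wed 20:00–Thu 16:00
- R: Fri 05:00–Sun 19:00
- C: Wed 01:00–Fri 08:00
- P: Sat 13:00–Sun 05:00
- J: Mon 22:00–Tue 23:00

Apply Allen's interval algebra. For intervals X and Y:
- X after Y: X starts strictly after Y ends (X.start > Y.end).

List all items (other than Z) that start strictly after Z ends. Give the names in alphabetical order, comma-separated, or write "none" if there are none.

Target Z = [Fri 07:00, Fri 23:00].
A [Mon 10:00, Wed 03:00] → before → no.
B [Fri 05:00, Fri 14:00] → overlaps → no.
C [Wed 01:00, Fri 08:00] → overlaps → no.
D [Thu 23:00, Sun 11:00] → contains → no.
G [Fri 11:00, Sat 04:00] → overlapped-by → no.
J [Mon 22:00, Tue 23:00] → before → no.
N [Thu 06:00, Sun 11:00] → contains → no.
P [Sat 13:00, Sun 05:00] → after → yes.
R [Fri 05:00, Sun 19:00] → contains → no.
S [Wed 20:00, Thu 16:00] → before → no.
V [Sat 17:00, Sun 13:00] → after → yes.
W [Wed 01:00, Fri 23:00] → finished-by → no.
Result: P, V.

P, V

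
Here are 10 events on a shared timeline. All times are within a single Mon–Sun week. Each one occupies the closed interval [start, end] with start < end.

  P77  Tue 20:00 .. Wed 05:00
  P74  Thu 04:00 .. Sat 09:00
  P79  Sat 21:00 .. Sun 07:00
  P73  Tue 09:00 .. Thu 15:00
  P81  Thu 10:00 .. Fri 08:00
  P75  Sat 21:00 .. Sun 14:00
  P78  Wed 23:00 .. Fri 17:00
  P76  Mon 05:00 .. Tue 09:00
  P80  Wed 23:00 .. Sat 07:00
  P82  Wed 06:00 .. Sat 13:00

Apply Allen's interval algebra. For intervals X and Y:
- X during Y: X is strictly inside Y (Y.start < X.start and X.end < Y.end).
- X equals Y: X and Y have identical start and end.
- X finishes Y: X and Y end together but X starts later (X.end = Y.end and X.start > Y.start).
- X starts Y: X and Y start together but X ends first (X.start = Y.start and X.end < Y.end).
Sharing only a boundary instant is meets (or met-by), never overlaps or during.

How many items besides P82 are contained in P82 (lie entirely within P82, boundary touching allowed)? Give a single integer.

4

Target P82 = [Wed 06:00, Sat 13:00].
P73 [Tue 09:00, Thu 15:00] → overlaps → no.
P74 [Thu 04:00, Sat 09:00] → during → counts.
P75 [Sat 21:00, Sun 14:00] → after → no.
P76 [Mon 05:00, Tue 09:00] → before → no.
P77 [Tue 20:00, Wed 05:00] → before → no.
P78 [Wed 23:00, Fri 17:00] → during → counts.
P79 [Sat 21:00, Sun 07:00] → after → no.
P80 [Wed 23:00, Sat 07:00] → during → counts.
P81 [Thu 10:00, Fri 08:00] → during → counts.
Total: 4.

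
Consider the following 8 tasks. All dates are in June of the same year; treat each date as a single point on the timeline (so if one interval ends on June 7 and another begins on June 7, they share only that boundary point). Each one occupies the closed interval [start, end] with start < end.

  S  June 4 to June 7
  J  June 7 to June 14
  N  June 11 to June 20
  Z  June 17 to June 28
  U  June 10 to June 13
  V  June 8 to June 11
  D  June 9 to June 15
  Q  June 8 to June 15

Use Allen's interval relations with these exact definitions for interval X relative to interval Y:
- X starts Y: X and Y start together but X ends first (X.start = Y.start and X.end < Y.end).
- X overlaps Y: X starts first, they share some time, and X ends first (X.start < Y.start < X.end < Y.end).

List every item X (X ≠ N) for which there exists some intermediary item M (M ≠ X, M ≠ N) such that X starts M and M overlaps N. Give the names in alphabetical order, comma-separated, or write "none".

Target N = [June 11, June 20].
Intermediaries M with M overlaps N: D, J, Q, U.
Via D — items with X starts D: none.
Via J — items with X starts J: none.
Via Q — items with X starts Q: V.
Via U — items with X starts U: none.
Union: V.

V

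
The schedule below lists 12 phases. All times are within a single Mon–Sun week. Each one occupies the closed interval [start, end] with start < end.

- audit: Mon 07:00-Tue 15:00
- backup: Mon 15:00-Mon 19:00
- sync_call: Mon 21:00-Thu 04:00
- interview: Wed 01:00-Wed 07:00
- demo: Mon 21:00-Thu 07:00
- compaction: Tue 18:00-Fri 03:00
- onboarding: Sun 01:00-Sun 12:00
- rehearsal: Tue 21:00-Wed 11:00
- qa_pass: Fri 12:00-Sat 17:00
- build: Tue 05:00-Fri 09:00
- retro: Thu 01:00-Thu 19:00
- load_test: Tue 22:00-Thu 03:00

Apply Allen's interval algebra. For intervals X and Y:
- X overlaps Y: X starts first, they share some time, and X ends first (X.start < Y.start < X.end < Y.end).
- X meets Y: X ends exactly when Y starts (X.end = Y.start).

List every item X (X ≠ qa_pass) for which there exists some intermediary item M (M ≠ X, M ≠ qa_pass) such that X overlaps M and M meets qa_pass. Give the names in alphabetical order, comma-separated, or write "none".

Target qa_pass = [Fri 12:00, Sat 17:00].
Intermediaries M with M meets qa_pass: none.
Union: none.

none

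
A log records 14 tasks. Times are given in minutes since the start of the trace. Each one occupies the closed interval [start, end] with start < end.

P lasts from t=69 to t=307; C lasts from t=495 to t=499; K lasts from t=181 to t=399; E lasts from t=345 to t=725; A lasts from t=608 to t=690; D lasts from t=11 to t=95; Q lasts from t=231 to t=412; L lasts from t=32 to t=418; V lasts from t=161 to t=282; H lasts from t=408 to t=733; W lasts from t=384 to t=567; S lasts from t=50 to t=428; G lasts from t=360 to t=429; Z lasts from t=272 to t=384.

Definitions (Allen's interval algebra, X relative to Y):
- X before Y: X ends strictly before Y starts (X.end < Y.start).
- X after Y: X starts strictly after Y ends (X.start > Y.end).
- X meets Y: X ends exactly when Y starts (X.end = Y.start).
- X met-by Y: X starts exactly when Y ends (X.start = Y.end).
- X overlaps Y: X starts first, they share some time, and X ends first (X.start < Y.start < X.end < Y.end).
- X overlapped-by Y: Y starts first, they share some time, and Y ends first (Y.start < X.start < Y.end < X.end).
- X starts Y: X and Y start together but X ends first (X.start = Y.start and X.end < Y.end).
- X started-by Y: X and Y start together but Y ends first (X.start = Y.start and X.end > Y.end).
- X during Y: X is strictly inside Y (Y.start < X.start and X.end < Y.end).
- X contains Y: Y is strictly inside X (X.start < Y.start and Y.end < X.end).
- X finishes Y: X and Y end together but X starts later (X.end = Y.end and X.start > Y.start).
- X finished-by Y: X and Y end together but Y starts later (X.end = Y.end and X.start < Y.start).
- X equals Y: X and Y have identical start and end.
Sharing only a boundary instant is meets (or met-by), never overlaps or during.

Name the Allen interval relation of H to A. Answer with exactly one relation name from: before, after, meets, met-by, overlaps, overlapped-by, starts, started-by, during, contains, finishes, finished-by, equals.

contains

H = [t=408, t=733]; A = [t=608, t=690].
Compare endpoints: H.start < A.start, H.start < A.end, H.end > A.start, H.end > A.end.
That pattern is 'contains'.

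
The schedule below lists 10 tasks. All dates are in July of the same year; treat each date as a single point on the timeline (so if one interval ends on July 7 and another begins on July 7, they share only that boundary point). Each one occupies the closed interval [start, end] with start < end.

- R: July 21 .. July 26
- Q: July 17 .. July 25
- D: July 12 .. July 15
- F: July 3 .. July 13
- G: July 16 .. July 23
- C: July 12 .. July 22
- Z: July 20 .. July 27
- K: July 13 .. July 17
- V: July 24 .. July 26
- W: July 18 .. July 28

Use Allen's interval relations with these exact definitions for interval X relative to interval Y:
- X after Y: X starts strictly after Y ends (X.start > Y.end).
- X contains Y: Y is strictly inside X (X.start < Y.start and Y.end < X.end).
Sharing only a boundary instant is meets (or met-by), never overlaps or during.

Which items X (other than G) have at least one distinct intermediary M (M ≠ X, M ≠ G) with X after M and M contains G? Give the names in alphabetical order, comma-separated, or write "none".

none

Target G = [July 16, July 23].
Intermediaries M with M contains G: none.
Union: none.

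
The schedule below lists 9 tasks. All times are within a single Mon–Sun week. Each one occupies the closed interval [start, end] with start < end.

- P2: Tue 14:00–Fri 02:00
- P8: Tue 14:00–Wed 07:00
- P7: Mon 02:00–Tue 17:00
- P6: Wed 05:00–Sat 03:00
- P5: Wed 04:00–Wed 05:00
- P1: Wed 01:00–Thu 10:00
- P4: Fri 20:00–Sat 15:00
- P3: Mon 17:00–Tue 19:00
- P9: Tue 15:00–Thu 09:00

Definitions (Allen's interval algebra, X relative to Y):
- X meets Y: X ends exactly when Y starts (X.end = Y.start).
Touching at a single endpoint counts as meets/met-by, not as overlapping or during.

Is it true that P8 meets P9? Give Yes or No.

P8 = [Tue 14:00, Wed 07:00], P9 = [Tue 15:00, Thu 09:00].
Actual relation of P8 to P9: overlaps.
Asked whether 'meets' holds → No.

No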